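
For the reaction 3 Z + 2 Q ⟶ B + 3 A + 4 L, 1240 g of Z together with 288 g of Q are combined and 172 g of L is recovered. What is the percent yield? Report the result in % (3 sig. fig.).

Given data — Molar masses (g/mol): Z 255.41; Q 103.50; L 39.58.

n(Z) = 1240 / 255.41 = 4.855 mol
n(Q) = 288.0 / 103.50 = 2.783 mol
n/ν → Z: 1.618, Q: 1.392; Q is limiting.
theoretical n(L) = (4/2) × 2.783 = 5.566 mol → 220.3 g
% yield = 172 / 220.3 × 100 = 78.08 %

78.1 %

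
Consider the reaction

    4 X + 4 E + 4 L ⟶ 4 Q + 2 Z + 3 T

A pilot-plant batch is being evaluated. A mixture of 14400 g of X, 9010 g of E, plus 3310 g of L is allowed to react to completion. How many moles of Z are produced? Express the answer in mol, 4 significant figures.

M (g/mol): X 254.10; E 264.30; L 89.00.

17.05 mol

n(X) = 14400 / 254.10 = 56.67 mol
n(E) = 9010 / 264.30 = 34.09 mol
n(L) = 3310 / 89.00 = 37.19 mol
n/ν → X: 14.17, E: 8.523, L: 9.298; E is limiting.
n(Z) = (2/4) × 34.09 = 17.05 mol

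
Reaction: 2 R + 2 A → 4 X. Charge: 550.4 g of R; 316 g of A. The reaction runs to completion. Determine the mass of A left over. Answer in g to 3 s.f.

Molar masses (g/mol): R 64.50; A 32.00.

n(R) = 550.4 / 64.50 = 8.533 mol
n(A) = 316.0 / 32.00 = 9.875 mol
n/ν → R: 4.267, A: 4.938; R is limiting.
A consumed = (2/2) × 8.533 = 8.533 mol
A remaining = 9.875 − 8.533 = 1.342 mol
mass = 1.342 × 32.00 = 42.94 g

42.9 g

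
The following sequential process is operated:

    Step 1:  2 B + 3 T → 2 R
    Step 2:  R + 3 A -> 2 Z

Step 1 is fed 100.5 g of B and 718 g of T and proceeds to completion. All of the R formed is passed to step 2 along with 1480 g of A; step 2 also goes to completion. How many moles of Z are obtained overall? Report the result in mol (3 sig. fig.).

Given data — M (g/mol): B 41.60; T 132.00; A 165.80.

4.83 mol

Step 1:
n(B) = 100.5 / 41.60 = 2.416 mol
n(T) = 718.0 / 132.00 = 5.439 mol
n/ν for B = 2.416/2 = 1.208
n/ν for T = 5.439/3 = 1.813
Smallest n/ν is B → limiting reagent.
n(R) produced = (2/2) × 2.416 = 2.416 mol
Step 2:
n(R) available = 2.416 mol
n(A) = 1480 / 165.80 = 8.926 mol
n/ν for R = 2.416/1 = 2.416
n/ν for A = 8.926/3 = 2.975
Smallest n/ν is R → limiting reagent.
n(Z) = (2/1) × 2.416 = 4.832 mol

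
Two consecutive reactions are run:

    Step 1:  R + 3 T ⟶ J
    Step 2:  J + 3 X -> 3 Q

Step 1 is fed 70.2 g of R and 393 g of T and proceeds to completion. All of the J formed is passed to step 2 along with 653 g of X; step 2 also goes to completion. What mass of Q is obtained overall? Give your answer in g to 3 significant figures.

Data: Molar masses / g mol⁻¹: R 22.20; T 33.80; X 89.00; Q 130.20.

Step 1:
n(R) = 70.20 / 22.20 = 3.162 mol
n(T) = 393.0 / 33.80 = 11.63 mol
n/ν for R = 3.162/1 = 3.162
n/ν for T = 11.63/3 = 3.877
Smallest n/ν is R → limiting reagent.
n(J) produced = (1/1) × 3.162 = 3.162 mol
Step 2:
n(J) available = 3.162 mol
n(X) = 653.0 / 89.00 = 7.337 mol
n/ν for J = 3.162/1 = 3.162
n/ν for X = 7.337/3 = 2.446
Smallest n/ν is X → limiting reagent.
n(Q) = (3/3) × 7.337 = 7.337 mol
mass = 7.337 × 130.20 = 955.3 g

955 g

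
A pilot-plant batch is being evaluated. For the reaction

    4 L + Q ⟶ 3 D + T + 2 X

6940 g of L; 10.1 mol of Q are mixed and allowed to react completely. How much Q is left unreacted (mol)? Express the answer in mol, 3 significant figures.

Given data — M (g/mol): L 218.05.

n(L) = 6940 / 218.05 = 31.83 mol
n(Q) = 10.10 mol
n/ν for L = 31.83/4 = 7.958
n/ν for Q = 10.10/1 = 10.10
Smallest n/ν is L → limiting reagent.
Q consumed = (1/4) × 31.83 = 7.958 mol
Q remaining = 10.10 − 7.958 = 2.142 mol

2.14 mol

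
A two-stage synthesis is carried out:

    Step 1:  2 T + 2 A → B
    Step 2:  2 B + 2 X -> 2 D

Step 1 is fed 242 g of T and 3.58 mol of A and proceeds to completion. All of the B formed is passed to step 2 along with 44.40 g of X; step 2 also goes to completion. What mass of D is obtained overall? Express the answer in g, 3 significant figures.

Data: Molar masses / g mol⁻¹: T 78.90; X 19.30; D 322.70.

Step 1:
n(T) = 242.0 / 78.90 = 3.067 mol
n(A) = 3.580 mol
n/ν for T = 3.067/2 = 1.534
n/ν for A = 3.580/2 = 1.790
Smallest n/ν is T → limiting reagent.
n(B) produced = (1/2) × 3.067 = 1.534 mol
Step 2:
n(B) available = 1.534 mol
n(X) = 44.40 / 19.30 = 2.301 mol
n/ν for B = 1.534/2 = 0.7670
n/ν for X = 2.301/2 = 1.151
Smallest n/ν is B → limiting reagent.
n(D) = (2/2) × 1.534 = 1.534 mol
mass = 1.534 × 322.70 = 495.0 g

495 g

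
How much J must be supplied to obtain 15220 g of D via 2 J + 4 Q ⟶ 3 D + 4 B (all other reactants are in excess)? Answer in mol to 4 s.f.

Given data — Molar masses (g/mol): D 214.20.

47.37 mol

n(D) = 15220 / 214.20 = 71.06 mol
n(J) = (2/3) × 71.06 = 47.37 mol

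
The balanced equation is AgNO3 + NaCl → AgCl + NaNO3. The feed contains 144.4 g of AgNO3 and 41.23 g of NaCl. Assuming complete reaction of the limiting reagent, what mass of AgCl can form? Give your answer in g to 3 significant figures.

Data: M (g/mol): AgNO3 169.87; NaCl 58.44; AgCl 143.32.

101 g

n(AgNO3) = 144.4 / 169.87 = 0.8501 mol
n(NaCl) = 41.23 / 58.44 = 0.7055 mol
n/ν → AgNO3: 0.8501, NaCl: 0.7055; NaCl is limiting.
n(AgCl) = (1/1) × 0.7055 = 0.7055 mol
mass = 0.7055 × 143.32 = 101.1 g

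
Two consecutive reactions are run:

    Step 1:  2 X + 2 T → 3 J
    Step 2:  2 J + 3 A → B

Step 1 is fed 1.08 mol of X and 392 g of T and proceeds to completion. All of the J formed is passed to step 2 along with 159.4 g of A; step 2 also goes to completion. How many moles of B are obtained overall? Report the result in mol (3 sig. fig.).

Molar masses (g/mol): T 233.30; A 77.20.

0.688 mol

Step 1:
n(X) = 1.080 mol
n(T) = 392.0 / 233.30 = 1.680 mol
n/ν for X = 1.080/2 = 0.5400
n/ν for T = 1.680/2 = 0.8400
Smallest n/ν is X → limiting reagent.
n(J) produced = (3/2) × 1.080 = 1.620 mol
Step 2:
n(J) available = 1.620 mol
n(A) = 159.4 / 77.20 = 2.065 mol
n/ν for J = 1.620/2 = 0.8100
n/ν for A = 2.065/3 = 0.6883
Smallest n/ν is A → limiting reagent.
n(B) = (1/3) × 2.065 = 0.6883 mol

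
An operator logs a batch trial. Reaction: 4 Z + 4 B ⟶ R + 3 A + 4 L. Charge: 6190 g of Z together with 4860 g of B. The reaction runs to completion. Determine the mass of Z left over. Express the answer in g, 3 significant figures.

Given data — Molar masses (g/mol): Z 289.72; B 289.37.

1320 g

n(Z) = 6190 / 289.72 = 21.37 mol
n(B) = 4860 / 289.37 = 16.80 mol
n/ν for Z = 21.37/4 = 5.343
n/ν for B = 16.80/4 = 4.200
Smallest n/ν is B → limiting reagent.
Z consumed = (4/4) × 16.80 = 16.80 mol
Z remaining = 21.37 − 16.80 = 4.570 mol
mass = 4.570 × 289.72 = 1324 g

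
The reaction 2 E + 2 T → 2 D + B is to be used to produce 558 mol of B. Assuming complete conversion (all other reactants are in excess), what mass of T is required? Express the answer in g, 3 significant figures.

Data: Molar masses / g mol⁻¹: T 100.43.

112000 g

n(B) = 558.0 mol
n(T) = (2/1) × 558.0 = 1116 mol
mass = 1116 × 100.43 = 112100 g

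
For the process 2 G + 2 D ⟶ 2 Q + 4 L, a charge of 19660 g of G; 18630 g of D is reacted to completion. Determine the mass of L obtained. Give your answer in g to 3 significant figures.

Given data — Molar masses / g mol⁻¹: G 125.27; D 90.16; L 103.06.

n(G) = 19660 / 125.27 = 156.9 mol
n(D) = 18630 / 90.16 = 206.6 mol
n/ν for G = 156.9/2 = 78.45
n/ν for D = 206.6/2 = 103.3
Smallest n/ν is G → limiting reagent.
n(L) = (4/2) × 156.9 = 313.8 mol
mass = 313.8 × 103.06 = 32340 g

32300 g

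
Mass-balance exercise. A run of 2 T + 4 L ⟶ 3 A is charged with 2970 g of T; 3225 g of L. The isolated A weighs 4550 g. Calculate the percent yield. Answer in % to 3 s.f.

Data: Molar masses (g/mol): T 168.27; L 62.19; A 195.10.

88.1 %

n(T) = 2970 / 168.27 = 17.65 mol
n(L) = 3225 / 62.19 = 51.86 mol
n/ν for T = 17.65/2 = 8.825
n/ν for L = 51.86/4 = 12.97
Smallest n/ν is T → limiting reagent.
theoretical n(A) = (3/2) × 17.65 = 26.48 mol → 5166 g
% yield = 4550 / 5166 × 100 = 88.08 %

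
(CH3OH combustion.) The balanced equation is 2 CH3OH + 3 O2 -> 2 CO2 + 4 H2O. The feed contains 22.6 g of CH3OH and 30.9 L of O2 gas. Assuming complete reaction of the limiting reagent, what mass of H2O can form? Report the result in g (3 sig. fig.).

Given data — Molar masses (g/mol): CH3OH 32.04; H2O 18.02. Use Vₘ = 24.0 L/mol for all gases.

n(CH3OH) = 22.60 / 32.04 = 0.7054 mol
n(O2) = 30.90 / 24.0 = 1.288 mol
n/ν for CH3OH = 0.7054/2 = 0.3527
n/ν for O2 = 1.288/3 = 0.4293
Smallest n/ν is CH3OH → limiting reagent.
n(H2O) = (4/2) × 0.7054 = 1.411 mol
mass = 1.411 × 18.02 = 25.43 g

25.4 g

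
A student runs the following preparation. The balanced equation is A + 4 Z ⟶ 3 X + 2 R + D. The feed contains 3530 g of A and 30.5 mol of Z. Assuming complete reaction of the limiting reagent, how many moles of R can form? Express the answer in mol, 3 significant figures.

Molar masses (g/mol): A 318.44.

15.3 mol

n(A) = 3530 / 318.44 = 11.09 mol
n(Z) = 30.50 mol
n/ν for A = 11.09/1 = 11.09
n/ν for Z = 30.50/4 = 7.625
Smallest n/ν is Z → limiting reagent.
n(R) = (2/4) × 30.50 = 15.25 mol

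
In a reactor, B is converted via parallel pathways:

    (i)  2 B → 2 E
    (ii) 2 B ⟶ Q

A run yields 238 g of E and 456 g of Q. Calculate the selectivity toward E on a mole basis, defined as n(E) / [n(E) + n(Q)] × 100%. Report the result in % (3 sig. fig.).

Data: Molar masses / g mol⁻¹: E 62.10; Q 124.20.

n(E) = 238 / 62.10 = 3.833 mol
n(Q) = 456 / 124.20 = 3.671 mol
selectivity = 3.833/(3.833+3.671) × 100 = 51.08 %

51.1 %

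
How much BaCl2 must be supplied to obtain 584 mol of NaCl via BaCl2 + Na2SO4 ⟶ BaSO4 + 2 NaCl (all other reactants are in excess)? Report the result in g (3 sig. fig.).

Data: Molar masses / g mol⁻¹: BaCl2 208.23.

60800 g

n(NaCl) = 584.0 mol
n(BaCl2) = (1/2) × 584.0 = 292.0 mol
mass = 292.0 × 208.23 = 60800 g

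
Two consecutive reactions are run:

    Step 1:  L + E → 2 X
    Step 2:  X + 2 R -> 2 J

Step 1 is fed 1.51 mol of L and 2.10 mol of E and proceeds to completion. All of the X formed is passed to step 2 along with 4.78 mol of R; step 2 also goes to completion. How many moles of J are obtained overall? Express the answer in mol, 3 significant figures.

Step 1:
n(L) = 1.510 mol
n(E) = 2.100 mol
n/ν for L = 1.510/1 = 1.510
n/ν for E = 2.100/1 = 2.100
Smallest n/ν is L → limiting reagent.
n(X) produced = (2/1) × 1.510 = 3.020 mol
Step 2:
n(X) available = 3.020 mol
n(R) = 4.780 mol
n/ν for X = 3.020/1 = 3.020
n/ν for R = 4.780/2 = 2.390
Smallest n/ν is R → limiting reagent.
n(J) = (2/2) × 4.780 = 4.780 mol

4.78 mol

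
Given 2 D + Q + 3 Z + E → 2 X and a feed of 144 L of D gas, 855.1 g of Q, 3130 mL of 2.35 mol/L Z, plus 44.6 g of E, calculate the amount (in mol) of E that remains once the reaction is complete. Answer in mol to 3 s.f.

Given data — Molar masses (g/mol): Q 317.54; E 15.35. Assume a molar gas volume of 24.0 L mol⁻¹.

n(D) = 144.0 / 24.0 = 6.000 mol
n(Q) = 855.1 / 317.54 = 2.693 mol
n(Z) = 2.35 × 3130/1000 = 7.356 mol
n(E) = 44.60 / 15.35 = 2.906 mol
n/ν → D: 3.000, Q: 2.693, Z: 2.452, E: 2.906; Z is limiting.
E consumed = (1/3) × 7.356 = 2.452 mol
E remaining = 2.906 − 2.452 = 0.4540 mol

0.454 mol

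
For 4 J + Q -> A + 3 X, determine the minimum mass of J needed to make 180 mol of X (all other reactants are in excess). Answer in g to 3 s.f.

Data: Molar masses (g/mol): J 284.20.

68200 g

n(X) = 180.0 mol
n(J) = (4/3) × 180.0 = 240.0 mol
mass = 240.0 × 284.20 = 68210 g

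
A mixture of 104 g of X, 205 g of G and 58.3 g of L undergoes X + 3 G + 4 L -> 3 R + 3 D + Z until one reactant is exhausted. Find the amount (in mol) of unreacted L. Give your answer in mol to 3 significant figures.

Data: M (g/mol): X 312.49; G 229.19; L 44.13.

0.128 mol

n(X) = 104.0 / 312.49 = 0.3328 mol
n(G) = 205.0 / 229.19 = 0.8945 mol
n(L) = 58.30 / 44.13 = 1.321 mol
n/ν for X = 0.3328/1 = 0.3328
n/ν for G = 0.8945/3 = 0.2982
n/ν for L = 1.321/4 = 0.3303
Smallest n/ν is G → limiting reagent.
L consumed = (4/3) × 0.8945 = 1.193 mol
L remaining = 1.321 − 1.193 = 0.1280 mol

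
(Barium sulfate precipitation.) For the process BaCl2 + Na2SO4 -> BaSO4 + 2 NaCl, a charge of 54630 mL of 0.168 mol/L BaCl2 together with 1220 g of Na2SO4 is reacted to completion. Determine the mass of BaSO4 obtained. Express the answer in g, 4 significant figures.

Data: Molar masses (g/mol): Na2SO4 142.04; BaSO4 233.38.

n(BaCl2) = 0.168 × 54630/1000 = 9.178 mol
n(Na2SO4) = 1220 / 142.04 = 8.589 mol
n/ν for BaCl2 = 9.178/1 = 9.178
n/ν for Na2SO4 = 8.589/1 = 8.589
Smallest n/ν is Na2SO4 → limiting reagent.
n(BaSO4) = (1/1) × 8.589 = 8.589 mol
mass = 8.589 × 233.38 = 2005 g

2005 g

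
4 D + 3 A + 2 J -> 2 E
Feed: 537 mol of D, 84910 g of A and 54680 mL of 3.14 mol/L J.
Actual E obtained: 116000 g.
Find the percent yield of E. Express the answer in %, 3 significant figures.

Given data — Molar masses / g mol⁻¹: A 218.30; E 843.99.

80.1 %

n(D) = 537.0 mol
n(A) = 84910 / 218.30 = 389.0 mol
n(J) = 3.14 × 54680/1000 = 171.7 mol
n/ν for D = 537.0/4 = 134.3
n/ν for A = 389.0/3 = 129.7
n/ν for J = 171.7/2 = 85.85
Smallest n/ν is J → limiting reagent.
theoretical n(E) = (2/2) × 171.7 = 171.7 mol → 144900 g
% yield = 116000 / 144900 × 100 = 80.06 %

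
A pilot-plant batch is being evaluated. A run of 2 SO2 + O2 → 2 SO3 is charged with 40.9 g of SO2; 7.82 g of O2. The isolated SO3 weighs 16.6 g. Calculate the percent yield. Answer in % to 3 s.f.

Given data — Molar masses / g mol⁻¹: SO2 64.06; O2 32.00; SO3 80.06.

n(SO2) = 40.90 / 64.06 = 0.6385 mol
n(O2) = 7.820 / 32.00 = 0.2444 mol
n/ν for SO2 = 0.6385/2 = 0.3193
n/ν for O2 = 0.2444/1 = 0.2444
Smallest n/ν is O2 → limiting reagent.
theoretical n(SO3) = (2/1) × 0.2444 = 0.4888 mol → 39.13 g
% yield = 16.6 / 39.13 × 100 = 42.42 %

42.4 %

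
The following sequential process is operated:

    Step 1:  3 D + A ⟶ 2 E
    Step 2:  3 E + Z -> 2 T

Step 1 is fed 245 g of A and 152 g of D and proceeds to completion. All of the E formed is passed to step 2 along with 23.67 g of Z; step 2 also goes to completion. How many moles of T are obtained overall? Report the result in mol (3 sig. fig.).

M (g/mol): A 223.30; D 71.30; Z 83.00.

Step 1:
n(A) = 245.0 / 223.30 = 1.097 mol
n(D) = 152.0 / 71.30 = 2.132 mol
n/ν → A: 1.097, D: 0.7107; D is limiting.
n(E) produced = (2/3) × 2.132 = 1.421 mol
Step 2:
n(E) available = 1.421 mol
n(Z) = 23.67 / 83.00 = 0.2852 mol
n/ν → E: 0.4737, Z: 0.2852; Z is limiting.
n(T) = (2/1) × 0.2852 = 0.5704 mol

0.570 mol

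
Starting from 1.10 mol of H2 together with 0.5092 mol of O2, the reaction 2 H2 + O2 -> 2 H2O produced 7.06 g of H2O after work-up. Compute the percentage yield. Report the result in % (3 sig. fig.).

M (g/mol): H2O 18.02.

n(H2) = 1.100 mol
n(O2) = 0.5092 mol
n/ν → H2: 0.5500, O2: 0.5092; O2 is limiting.
theoretical n(H2O) = (2/1) × 0.5092 = 1.018 mol → 18.34 g
% yield = 7.06 / 18.34 × 100 = 38.50 %

38.5 %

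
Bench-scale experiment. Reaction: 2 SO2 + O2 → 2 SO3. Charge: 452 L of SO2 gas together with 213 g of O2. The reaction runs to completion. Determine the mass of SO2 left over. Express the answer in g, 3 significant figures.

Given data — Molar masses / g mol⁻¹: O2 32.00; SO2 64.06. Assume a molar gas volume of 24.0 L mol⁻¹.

354 g

n(SO2) = 452.0 / 24.0 = 18.83 mol
n(O2) = 213.0 / 32.00 = 6.656 mol
n/ν → SO2: 9.415, O2: 6.656; O2 is limiting.
SO2 consumed = (2/1) × 6.656 = 13.31 mol
SO2 remaining = 18.83 − 13.31 = 5.520 mol
mass = 5.520 × 64.06 = 353.6 g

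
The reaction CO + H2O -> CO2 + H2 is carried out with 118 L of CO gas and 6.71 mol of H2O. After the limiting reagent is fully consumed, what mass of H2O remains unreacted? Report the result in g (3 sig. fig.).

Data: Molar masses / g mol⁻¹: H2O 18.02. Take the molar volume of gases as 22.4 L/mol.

26.0 g

n(CO) = 118.0 / 22.4 = 5.268 mol
n(H2O) = 6.710 mol
n/ν → CO: 5.268, H2O: 6.710; CO is limiting.
H2O consumed = (1/1) × 5.268 = 5.268 mol
H2O remaining = 6.710 − 5.268 = 1.442 mol
mass = 1.442 × 18.02 = 25.98 g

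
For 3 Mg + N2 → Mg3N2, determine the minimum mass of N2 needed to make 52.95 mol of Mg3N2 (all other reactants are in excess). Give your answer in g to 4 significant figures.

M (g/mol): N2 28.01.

n(Mg3N2) = 52.95 mol
n(N2) = (1/1) × 52.95 = 52.95 mol
mass = 52.95 × 28.01 = 1483 g

1483 g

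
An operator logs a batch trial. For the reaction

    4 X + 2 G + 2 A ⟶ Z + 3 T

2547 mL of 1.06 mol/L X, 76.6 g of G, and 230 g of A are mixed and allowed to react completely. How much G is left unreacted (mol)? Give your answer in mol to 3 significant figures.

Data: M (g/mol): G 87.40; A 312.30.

0.140 mol

n(X) = 1.06 × 2547/1000 = 2.700 mol
n(G) = 76.60 / 87.40 = 0.8764 mol
n(A) = 230.0 / 312.30 = 0.7365 mol
n/ν for X = 2.700/4 = 0.6750
n/ν for G = 0.8764/2 = 0.4382
n/ν for A = 0.7365/2 = 0.3683
Smallest n/ν is A → limiting reagent.
G consumed = (2/2) × 0.7365 = 0.7365 mol
G remaining = 0.8764 − 0.7365 = 0.1399 mol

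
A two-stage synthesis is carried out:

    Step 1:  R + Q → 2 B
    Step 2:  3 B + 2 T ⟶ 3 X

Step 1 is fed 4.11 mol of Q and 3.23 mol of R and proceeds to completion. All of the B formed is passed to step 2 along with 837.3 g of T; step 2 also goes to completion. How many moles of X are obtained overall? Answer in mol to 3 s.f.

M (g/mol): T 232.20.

5.41 mol

Step 1:
n(Q) = 4.110 mol
n(R) = 3.230 mol
n/ν for Q = 4.110/1 = 4.110
n/ν for R = 3.230/1 = 3.230
Smallest n/ν is R → limiting reagent.
n(B) produced = (2/1) × 3.230 = 6.460 mol
Step 2:
n(B) available = 6.460 mol
n(T) = 837.3 / 232.20 = 3.606 mol
n/ν for B = 6.460/3 = 2.153
n/ν for T = 3.606/2 = 1.803
Smallest n/ν is T → limiting reagent.
n(X) = (3/2) × 3.606 = 5.409 mol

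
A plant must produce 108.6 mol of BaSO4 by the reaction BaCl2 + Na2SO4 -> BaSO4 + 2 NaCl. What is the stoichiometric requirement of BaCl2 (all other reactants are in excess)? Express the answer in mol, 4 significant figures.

n(BaSO4) = 108.6 mol
n(BaCl2) = (1/1) × 108.6 = 108.6 mol

108.6 mol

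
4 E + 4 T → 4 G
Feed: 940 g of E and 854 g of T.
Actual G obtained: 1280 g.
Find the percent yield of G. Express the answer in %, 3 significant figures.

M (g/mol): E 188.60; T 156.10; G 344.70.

74.5 %

n(E) = 940.0 / 188.60 = 4.984 mol
n(T) = 854.0 / 156.10 = 5.471 mol
n/ν → E: 1.246, T: 1.368; E is limiting.
theoretical n(G) = (4/4) × 4.984 = 4.984 mol → 1718 g
% yield = 1280 / 1718 × 100 = 74.51 %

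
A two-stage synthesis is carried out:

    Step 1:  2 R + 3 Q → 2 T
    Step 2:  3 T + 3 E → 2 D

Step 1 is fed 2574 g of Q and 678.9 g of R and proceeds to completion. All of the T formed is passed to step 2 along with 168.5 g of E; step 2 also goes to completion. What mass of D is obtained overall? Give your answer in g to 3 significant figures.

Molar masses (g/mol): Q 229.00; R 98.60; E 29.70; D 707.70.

2680 g

Step 1:
n(Q) = 2574 / 229.00 = 11.24 mol
n(R) = 678.9 / 98.60 = 6.885 mol
n/ν for Q = 11.24/3 = 3.747
n/ν for R = 6.885/2 = 3.443
Smallest n/ν is R → limiting reagent.
n(T) produced = (2/2) × 6.885 = 6.885 mol
Step 2:
n(T) available = 6.885 mol
n(E) = 168.5 / 29.70 = 5.673 mol
n/ν for T = 6.885/3 = 2.295
n/ν for E = 5.673/3 = 1.891
Smallest n/ν is E → limiting reagent.
n(D) = (2/3) × 5.673 = 3.782 mol
mass = 3.782 × 707.70 = 2677 g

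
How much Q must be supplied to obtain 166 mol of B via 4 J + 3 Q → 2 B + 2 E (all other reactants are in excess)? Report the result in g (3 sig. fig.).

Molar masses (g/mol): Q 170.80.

42500 g

n(B) = 166.0 mol
n(Q) = (3/2) × 166.0 = 249.0 mol
mass = 249.0 × 170.80 = 42530 g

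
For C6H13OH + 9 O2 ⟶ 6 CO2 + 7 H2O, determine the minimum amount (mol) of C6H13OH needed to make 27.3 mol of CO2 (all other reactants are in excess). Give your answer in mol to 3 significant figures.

4.55 mol

n(CO2) = 27.30 mol
n(C6H13OH) = (1/6) × 27.30 = 4.550 mol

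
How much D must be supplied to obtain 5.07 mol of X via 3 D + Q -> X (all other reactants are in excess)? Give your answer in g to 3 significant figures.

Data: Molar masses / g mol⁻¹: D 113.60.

n(X) = 5.070 mol
n(D) = (3/1) × 5.070 = 15.21 mol
mass = 15.21 × 113.60 = 1728 g

1730 g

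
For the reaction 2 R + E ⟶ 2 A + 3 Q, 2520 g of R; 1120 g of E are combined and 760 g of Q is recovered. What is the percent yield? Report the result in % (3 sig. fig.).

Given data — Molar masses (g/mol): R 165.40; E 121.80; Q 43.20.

77.0 %

n(R) = 2520 / 165.40 = 15.24 mol
n(E) = 1120 / 121.80 = 9.195 mol
n/ν for R = 15.24/2 = 7.620
n/ν for E = 9.195/1 = 9.195
Smallest n/ν is R → limiting reagent.
theoretical n(Q) = (3/2) × 15.24 = 22.86 mol → 987.6 g
% yield = 760 / 987.6 × 100 = 76.95 %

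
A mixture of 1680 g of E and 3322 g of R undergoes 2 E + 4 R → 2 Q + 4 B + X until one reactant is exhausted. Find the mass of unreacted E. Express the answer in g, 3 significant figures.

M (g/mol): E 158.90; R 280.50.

739 g

n(E) = 1680 / 158.90 = 10.57 mol
n(R) = 3322 / 280.50 = 11.84 mol
n/ν for E = 10.57/2 = 5.285
n/ν for R = 11.84/4 = 2.960
Smallest n/ν is R → limiting reagent.
E consumed = (2/4) × 11.84 = 5.920 mol
E remaining = 10.57 − 5.920 = 4.650 mol
mass = 4.650 × 158.90 = 738.9 g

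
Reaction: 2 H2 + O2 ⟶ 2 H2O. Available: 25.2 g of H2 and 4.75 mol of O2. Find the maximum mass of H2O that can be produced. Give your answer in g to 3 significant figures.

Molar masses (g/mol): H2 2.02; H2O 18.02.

171 g

n(H2) = 25.20 / 2.02 = 12.48 mol
n(O2) = 4.750 mol
n/ν for H2 = 12.48/2 = 6.240
n/ν for O2 = 4.750/1 = 4.750
Smallest n/ν is O2 → limiting reagent.
n(H2O) = (2/1) × 4.750 = 9.500 mol
mass = 9.500 × 18.02 = 171.2 g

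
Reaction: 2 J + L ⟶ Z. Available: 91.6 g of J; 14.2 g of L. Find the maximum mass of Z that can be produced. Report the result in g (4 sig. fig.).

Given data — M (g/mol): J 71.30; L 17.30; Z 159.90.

n(J) = 91.60 / 71.30 = 1.285 mol
n(L) = 14.20 / 17.30 = 0.8208 mol
n/ν → J: 0.6425, L: 0.8208; J is limiting.
n(Z) = (1/2) × 1.285 = 0.6425 mol
mass = 0.6425 × 159.90 = 102.7 g

102.7 g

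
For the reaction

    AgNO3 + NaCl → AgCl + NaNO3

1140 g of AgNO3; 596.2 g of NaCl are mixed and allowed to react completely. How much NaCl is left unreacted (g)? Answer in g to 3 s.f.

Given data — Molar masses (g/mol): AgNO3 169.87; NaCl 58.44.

204 g

n(AgNO3) = 1140 / 169.87 = 6.711 mol
n(NaCl) = 596.2 / 58.44 = 10.20 mol
n/ν for AgNO3 = 6.711/1 = 6.711
n/ν for NaCl = 10.20/1 = 10.20
Smallest n/ν is AgNO3 → limiting reagent.
NaCl consumed = (1/1) × 6.711 = 6.711 mol
NaCl remaining = 10.20 − 6.711 = 3.489 mol
mass = 3.489 × 58.44 = 203.9 g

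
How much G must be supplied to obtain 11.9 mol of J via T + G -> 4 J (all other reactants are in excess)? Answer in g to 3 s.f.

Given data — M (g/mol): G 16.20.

48.2 g

n(J) = 11.90 mol
n(G) = (1/4) × 11.90 = 2.975 mol
mass = 2.975 × 16.20 = 48.20 g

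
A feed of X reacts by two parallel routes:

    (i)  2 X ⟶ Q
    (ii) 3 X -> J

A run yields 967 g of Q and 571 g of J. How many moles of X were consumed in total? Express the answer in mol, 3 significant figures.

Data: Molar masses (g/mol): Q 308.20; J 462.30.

n(Q) = 967 / 308.20 = 3.138 mol
n(J) = 571 / 462.30 = 1.235 mol
n(X) via (i) = (2/1)×3.138 = 6.276 mol
n(X) via (ii) = (3/1)×1.235 = 3.705 mol
total n(X) = 6.276 + 3.705 = 9.981 mol

9.98 mol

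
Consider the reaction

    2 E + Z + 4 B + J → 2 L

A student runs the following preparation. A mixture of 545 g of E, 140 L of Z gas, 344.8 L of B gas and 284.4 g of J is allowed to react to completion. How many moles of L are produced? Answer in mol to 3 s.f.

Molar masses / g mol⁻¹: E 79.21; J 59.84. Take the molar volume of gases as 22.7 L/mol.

6.88 mol

n(E) = 545.0 / 79.21 = 6.880 mol
n(Z) = 140.0 / 22.7 = 6.167 mol
n(B) = 344.8 / 22.7 = 15.19 mol
n(J) = 284.4 / 59.84 = 4.753 mol
n/ν for E = 6.880/2 = 3.440
n/ν for Z = 6.167/1 = 6.167
n/ν for B = 15.19/4 = 3.798
n/ν for J = 4.753/1 = 4.753
Smallest n/ν is E → limiting reagent.
n(L) = (2/2) × 6.880 = 6.880 mol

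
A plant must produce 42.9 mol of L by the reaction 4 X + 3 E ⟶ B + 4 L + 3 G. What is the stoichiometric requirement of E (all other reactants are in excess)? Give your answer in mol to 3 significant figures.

n(L) = 42.90 mol
n(E) = (3/4) × 42.90 = 32.18 mol

32.2 mol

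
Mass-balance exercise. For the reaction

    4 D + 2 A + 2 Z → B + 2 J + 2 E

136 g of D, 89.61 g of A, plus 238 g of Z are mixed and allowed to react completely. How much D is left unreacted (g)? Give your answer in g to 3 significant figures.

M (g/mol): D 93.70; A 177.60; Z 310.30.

41.4 g

n(D) = 136.0 / 93.70 = 1.451 mol
n(A) = 89.61 / 177.60 = 0.5046 mol
n(Z) = 238.0 / 310.30 = 0.7670 mol
n/ν for D = 1.451/4 = 0.3628
n/ν for A = 0.5046/2 = 0.2523
n/ν for Z = 0.7670/2 = 0.3835
Smallest n/ν is A → limiting reagent.
D consumed = (4/2) × 0.5046 = 1.009 mol
D remaining = 1.451 − 1.009 = 0.4420 mol
mass = 0.4420 × 93.70 = 41.42 g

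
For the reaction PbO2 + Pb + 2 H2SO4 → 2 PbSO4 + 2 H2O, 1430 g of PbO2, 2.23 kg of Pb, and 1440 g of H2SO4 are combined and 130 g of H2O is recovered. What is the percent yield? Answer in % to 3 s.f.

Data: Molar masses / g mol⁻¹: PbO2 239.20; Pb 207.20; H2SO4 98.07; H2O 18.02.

n(PbO2) = 1430 / 239.20 = 5.978 mol
n(Pb) = 2.230×1000 / 207.20 = 10.76 mol
n(H2SO4) = 1440 / 98.07 = 14.68 mol
n/ν for PbO2 = 5.978/1 = 5.978
n/ν for Pb = 10.76/1 = 10.76
n/ν for H2SO4 = 14.68/2 = 7.340
Smallest n/ν is PbO2 → limiting reagent.
theoretical n(H2O) = (2/1) × 5.978 = 11.96 mol → 215.5 g
% yield = 130 / 215.5 × 100 = 60.32 %

60.3 %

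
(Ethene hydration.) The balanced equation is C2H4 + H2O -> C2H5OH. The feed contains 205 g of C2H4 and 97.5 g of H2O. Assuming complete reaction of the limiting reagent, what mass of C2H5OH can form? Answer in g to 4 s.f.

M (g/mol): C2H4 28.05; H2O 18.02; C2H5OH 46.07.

249.3 g

n(C2H4) = 205.0 / 28.05 = 7.308 mol
n(H2O) = 97.50 / 18.02 = 5.411 mol
n/ν for C2H4 = 7.308/1 = 7.308
n/ν for H2O = 5.411/1 = 5.411
Smallest n/ν is H2O → limiting reagent.
n(C2H5OH) = (1/1) × 5.411 = 5.411 mol
mass = 5.411 × 46.07 = 249.3 g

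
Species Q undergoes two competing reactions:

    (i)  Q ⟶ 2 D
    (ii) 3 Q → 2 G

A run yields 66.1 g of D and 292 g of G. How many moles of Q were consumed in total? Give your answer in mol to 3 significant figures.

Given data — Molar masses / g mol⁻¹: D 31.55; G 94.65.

5.68 mol

n(D) = 66.1 / 31.55 = 2.095 mol
n(G) = 292 / 94.65 = 3.085 mol
n(Q) via (i) = (1/2)×2.095 = 1.048 mol
n(Q) via (ii) = (3/2)×3.085 = 4.628 mol
total n(Q) = 1.048 + 4.628 = 5.676 mol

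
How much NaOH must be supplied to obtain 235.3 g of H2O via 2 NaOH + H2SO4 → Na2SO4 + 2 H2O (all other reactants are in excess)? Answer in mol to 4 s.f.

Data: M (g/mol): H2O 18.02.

n(H2O) = 235.3 / 18.02 = 13.06 mol
n(NaOH) = (2/2) × 13.06 = 13.06 mol

13.06 mol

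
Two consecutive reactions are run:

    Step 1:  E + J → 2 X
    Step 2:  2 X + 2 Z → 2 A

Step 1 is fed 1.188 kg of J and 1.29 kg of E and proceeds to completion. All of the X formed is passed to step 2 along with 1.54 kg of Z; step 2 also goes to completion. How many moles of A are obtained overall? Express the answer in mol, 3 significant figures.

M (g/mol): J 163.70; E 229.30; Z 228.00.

6.75 mol

Step 1:
n(J) = 1.188×1000 / 163.70 = 7.257 mol
n(E) = 1.290×1000 / 229.30 = 5.626 mol
n/ν for J = 7.257/1 = 7.257
n/ν for E = 5.626/1 = 5.626
Smallest n/ν is E → limiting reagent.
n(X) produced = (2/1) × 5.626 = 11.25 mol
Step 2:
n(X) available = 11.25 mol
n(Z) = 1.540×1000 / 228.00 = 6.754 mol
n/ν for X = 11.25/2 = 5.625
n/ν for Z = 6.754/2 = 3.377
Smallest n/ν is Z → limiting reagent.
n(A) = (2/2) × 6.754 = 6.754 mol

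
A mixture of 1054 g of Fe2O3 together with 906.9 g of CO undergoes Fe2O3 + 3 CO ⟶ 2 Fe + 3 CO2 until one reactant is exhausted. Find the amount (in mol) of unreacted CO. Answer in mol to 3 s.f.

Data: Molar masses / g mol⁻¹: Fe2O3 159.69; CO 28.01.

n(Fe2O3) = 1054 / 159.69 = 6.600 mol
n(CO) = 906.9 / 28.01 = 32.38 mol
n/ν → Fe2O3: 6.600, CO: 10.79; Fe2O3 is limiting.
CO consumed = (3/1) × 6.600 = 19.80 mol
CO remaining = 32.38 − 19.80 = 12.58 mol

12.6 mol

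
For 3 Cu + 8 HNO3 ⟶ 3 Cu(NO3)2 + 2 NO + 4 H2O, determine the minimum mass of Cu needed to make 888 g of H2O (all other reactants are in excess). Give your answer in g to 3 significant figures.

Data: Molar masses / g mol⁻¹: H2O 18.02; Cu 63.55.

2350 g

n(H2O) = 888 / 18.02 = 49.28 mol
n(Cu) = (3/4) × 49.28 = 36.96 mol
mass = 36.96 × 63.55 = 2349 g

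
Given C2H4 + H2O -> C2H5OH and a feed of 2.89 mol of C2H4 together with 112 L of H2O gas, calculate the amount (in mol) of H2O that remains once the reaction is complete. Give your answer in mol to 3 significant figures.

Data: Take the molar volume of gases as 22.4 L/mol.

n(C2H4) = 2.890 mol
n(H2O) = 112.0 / 22.4 = 5.000 mol
n/ν for C2H4 = 2.890/1 = 2.890
n/ν for H2O = 5.000/1 = 5.000
Smallest n/ν is C2H4 → limiting reagent.
H2O consumed = (1/1) × 2.890 = 2.890 mol
H2O remaining = 5.000 − 2.890 = 2.110 mol

2.11 mol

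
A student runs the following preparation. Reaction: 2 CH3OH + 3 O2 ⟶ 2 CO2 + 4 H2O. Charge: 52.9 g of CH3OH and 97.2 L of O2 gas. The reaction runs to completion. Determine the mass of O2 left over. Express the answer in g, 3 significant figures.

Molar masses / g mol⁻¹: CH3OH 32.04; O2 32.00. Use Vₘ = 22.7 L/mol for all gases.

n(CH3OH) = 52.90 / 32.04 = 1.651 mol
n(O2) = 97.20 / 22.7 = 4.282 mol
n/ν → CH3OH: 0.8255, O2: 1.427; CH3OH is limiting.
O2 consumed = (3/2) × 1.651 = 2.477 mol
O2 remaining = 4.282 − 2.477 = 1.805 mol
mass = 1.805 × 32.00 = 57.76 g

57.8 g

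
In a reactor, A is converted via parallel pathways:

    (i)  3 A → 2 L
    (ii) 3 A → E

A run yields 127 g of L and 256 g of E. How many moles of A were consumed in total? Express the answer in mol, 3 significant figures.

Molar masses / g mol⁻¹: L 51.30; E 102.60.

n(L) = 127 / 51.30 = 2.476 mol
n(E) = 256 / 102.60 = 2.495 mol
n(A) via (i) = (3/2)×2.476 = 3.714 mol
n(A) via (ii) = (3/1)×2.495 = 7.485 mol
total n(A) = 3.714 + 7.485 = 11.20 mol

11.2 mol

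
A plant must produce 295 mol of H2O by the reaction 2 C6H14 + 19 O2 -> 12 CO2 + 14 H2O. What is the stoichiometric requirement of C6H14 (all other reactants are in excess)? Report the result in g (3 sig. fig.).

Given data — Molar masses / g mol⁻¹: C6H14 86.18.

n(H2O) = 295.0 mol
n(C6H14) = (2/14) × 295.0 = 42.14 mol
mass = 42.14 × 86.18 = 3632 g

3630 g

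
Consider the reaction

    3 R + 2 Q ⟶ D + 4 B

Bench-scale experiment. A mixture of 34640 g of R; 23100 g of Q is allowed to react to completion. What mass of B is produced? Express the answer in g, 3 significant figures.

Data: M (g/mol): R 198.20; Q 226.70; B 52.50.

10700 g

n(R) = 34640 / 198.20 = 174.8 mol
n(Q) = 23100 / 226.70 = 101.9 mol
n/ν for R = 174.8/3 = 58.27
n/ν for Q = 101.9/2 = 50.95
Smallest n/ν is Q → limiting reagent.
n(B) = (4/2) × 101.9 = 203.8 mol
mass = 203.8 × 52.50 = 10700 g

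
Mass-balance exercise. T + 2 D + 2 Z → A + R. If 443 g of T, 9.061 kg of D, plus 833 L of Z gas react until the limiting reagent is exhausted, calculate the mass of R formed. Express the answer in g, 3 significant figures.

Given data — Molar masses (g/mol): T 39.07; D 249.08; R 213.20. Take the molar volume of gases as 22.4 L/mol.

n(T) = 443.0 / 39.07 = 11.34 mol
n(D) = 9.061×1000 / 249.08 = 36.38 mol
n(Z) = 833.0 / 22.4 = 37.19 mol
n/ν for T = 11.34/1 = 11.34
n/ν for D = 36.38/2 = 18.19
n/ν for Z = 37.19/2 = 18.60
Smallest n/ν is T → limiting reagent.
n(R) = (1/1) × 11.34 = 11.34 mol
mass = 11.34 × 213.20 = 2418 g

2420 g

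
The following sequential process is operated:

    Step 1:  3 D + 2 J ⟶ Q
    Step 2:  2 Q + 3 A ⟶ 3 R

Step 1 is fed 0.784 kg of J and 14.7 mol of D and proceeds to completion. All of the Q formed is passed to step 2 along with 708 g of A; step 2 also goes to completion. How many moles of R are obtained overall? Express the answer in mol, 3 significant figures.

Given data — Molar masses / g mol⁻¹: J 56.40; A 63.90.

Step 1:
n(J) = 0.7840×1000 / 56.40 = 13.90 mol
n(D) = 14.70 mol
n/ν for J = 13.90/2 = 6.950
n/ν for D = 14.70/3 = 4.900
Smallest n/ν is D → limiting reagent.
n(Q) produced = (1/3) × 14.70 = 4.900 mol
Step 2:
n(Q) available = 4.900 mol
n(A) = 708.0 / 63.90 = 11.08 mol
n/ν for Q = 4.900/2 = 2.450
n/ν for A = 11.08/3 = 3.693
Smallest n/ν is Q → limiting reagent.
n(R) = (3/2) × 4.900 = 7.350 mol

7.35 mol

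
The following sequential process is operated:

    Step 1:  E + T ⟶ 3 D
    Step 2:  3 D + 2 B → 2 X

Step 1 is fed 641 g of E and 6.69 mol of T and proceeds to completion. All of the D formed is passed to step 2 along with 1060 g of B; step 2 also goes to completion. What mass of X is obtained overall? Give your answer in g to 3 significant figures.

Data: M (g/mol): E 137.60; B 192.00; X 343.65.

1900 g

Step 1:
n(E) = 641.0 / 137.60 = 4.658 mol
n(T) = 6.690 mol
n/ν for E = 4.658/1 = 4.658
n/ν for T = 6.690/1 = 6.690
Smallest n/ν is E → limiting reagent.
n(D) produced = (3/1) × 4.658 = 13.97 mol
Step 2:
n(D) available = 13.97 mol
n(B) = 1060 / 192.00 = 5.521 mol
n/ν for D = 13.97/3 = 4.657
n/ν for B = 5.521/2 = 2.761
Smallest n/ν is B → limiting reagent.
n(X) = (2/2) × 5.521 = 5.521 mol
mass = 5.521 × 343.65 = 1897 g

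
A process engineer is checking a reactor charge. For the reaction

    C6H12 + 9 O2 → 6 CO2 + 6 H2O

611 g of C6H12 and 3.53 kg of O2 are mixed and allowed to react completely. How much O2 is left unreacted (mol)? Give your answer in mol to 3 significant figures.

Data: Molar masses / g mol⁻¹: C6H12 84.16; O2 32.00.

n(C6H12) = 611.0 / 84.16 = 7.260 mol
n(O2) = 3.530×1000 / 32.00 = 110.3 mol
n/ν → C6H12: 7.260, O2: 12.26; C6H12 is limiting.
O2 consumed = (9/1) × 7.260 = 65.34 mol
O2 remaining = 110.3 − 65.34 = 44.96 mol

45.0 mol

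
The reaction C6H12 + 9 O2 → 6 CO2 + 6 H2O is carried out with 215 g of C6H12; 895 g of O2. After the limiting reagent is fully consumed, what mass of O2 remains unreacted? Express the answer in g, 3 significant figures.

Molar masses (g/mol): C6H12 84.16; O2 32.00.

159 g

n(C6H12) = 215.0 / 84.16 = 2.555 mol
n(O2) = 895.0 / 32.00 = 27.97 mol
n/ν → C6H12: 2.555, O2: 3.108; C6H12 is limiting.
O2 consumed = (9/1) × 2.555 = 23.00 mol
O2 remaining = 27.97 − 23.00 = 4.970 mol
mass = 4.970 × 32.00 = 159.0 g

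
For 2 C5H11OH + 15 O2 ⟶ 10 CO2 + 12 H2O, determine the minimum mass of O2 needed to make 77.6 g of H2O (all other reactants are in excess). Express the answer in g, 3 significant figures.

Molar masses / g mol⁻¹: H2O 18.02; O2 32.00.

172 g

n(H2O) = 77.6 / 18.02 = 4.306 mol
n(O2) = (15/12) × 4.306 = 5.383 mol
mass = 5.383 × 32.00 = 172.3 g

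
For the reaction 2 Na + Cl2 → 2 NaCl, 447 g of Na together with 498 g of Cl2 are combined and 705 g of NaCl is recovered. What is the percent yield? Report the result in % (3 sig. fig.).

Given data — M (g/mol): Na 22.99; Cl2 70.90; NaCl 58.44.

85.9 %

n(Na) = 447.0 / 22.99 = 19.44 mol
n(Cl2) = 498.0 / 70.90 = 7.024 mol
n/ν for Na = 19.44/2 = 9.720
n/ν for Cl2 = 7.024/1 = 7.024
Smallest n/ν is Cl2 → limiting reagent.
theoretical n(NaCl) = (2/1) × 7.024 = 14.05 mol → 821.1 g
% yield = 705 / 821.1 × 100 = 85.86 %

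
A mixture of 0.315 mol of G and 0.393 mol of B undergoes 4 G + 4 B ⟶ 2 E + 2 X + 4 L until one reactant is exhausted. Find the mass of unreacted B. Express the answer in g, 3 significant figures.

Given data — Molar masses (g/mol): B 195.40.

15.2 g

n(G) = 0.3150 mol
n(B) = 0.3930 mol
n/ν for G = 0.3150/4 = 0.07875
n/ν for B = 0.3930/4 = 0.09825
Smallest n/ν is G → limiting reagent.
B consumed = (4/4) × 0.3150 = 0.3150 mol
B remaining = 0.3930 − 0.3150 = 0.07800 mol
mass = 0.07800 × 195.40 = 15.24 g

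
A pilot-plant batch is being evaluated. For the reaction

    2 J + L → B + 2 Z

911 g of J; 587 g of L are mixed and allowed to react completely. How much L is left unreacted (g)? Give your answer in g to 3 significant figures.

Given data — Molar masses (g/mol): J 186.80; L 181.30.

145 g

n(J) = 911.0 / 186.80 = 4.877 mol
n(L) = 587.0 / 181.30 = 3.238 mol
n/ν for J = 4.877/2 = 2.439
n/ν for L = 3.238/1 = 3.238
Smallest n/ν is J → limiting reagent.
L consumed = (1/2) × 4.877 = 2.439 mol
L remaining = 3.238 − 2.439 = 0.7990 mol
mass = 0.7990 × 181.30 = 144.9 g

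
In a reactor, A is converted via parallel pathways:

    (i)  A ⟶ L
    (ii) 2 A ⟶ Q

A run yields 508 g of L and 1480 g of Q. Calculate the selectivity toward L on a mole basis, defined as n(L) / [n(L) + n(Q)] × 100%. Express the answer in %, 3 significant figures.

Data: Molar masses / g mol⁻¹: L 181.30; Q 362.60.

40.7 %

n(L) = 508 / 181.30 = 2.802 mol
n(Q) = 1480 / 362.60 = 4.082 mol
selectivity = 2.802/(2.802+4.082) × 100 = 40.70 %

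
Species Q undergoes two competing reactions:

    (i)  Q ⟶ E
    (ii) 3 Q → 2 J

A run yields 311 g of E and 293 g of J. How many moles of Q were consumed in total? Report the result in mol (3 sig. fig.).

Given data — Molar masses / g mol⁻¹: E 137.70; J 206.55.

n(E) = 311 / 137.70 = 2.259 mol
n(J) = 293 / 206.55 = 1.419 mol
n(Q) via (i) = (1/1)×2.259 = 2.259 mol
n(Q) via (ii) = (3/2)×1.419 = 2.129 mol
total n(Q) = 2.259 + 2.129 = 4.388 mol

4.39 mol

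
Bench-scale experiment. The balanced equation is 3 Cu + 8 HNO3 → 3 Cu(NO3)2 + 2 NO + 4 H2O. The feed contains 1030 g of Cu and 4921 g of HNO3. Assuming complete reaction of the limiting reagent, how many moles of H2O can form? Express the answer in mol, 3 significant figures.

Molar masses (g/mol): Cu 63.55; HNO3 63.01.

21.6 mol

n(Cu) = 1030 / 63.55 = 16.21 mol
n(HNO3) = 4921 / 63.01 = 78.10 mol
n/ν → Cu: 5.403, HNO3: 9.763; Cu is limiting.
n(H2O) = (4/3) × 16.21 = 21.61 mol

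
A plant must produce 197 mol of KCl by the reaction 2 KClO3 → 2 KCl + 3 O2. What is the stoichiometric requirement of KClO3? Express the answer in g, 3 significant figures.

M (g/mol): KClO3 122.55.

24100 g

n(KCl) = 197.0 mol
n(KClO3) = (2/2) × 197.0 = 197.0 mol
mass = 197.0 × 122.55 = 24140 g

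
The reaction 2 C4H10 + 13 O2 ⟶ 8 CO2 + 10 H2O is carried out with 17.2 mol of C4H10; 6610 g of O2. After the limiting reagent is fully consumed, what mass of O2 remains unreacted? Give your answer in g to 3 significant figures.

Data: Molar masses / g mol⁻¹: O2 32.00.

3030 g

n(C4H10) = 17.20 mol
n(O2) = 6610 / 32.00 = 206.6 mol
n/ν for C4H10 = 17.20/2 = 8.600
n/ν for O2 = 206.6/13 = 15.89
Smallest n/ν is C4H10 → limiting reagent.
O2 consumed = (13/2) × 17.20 = 111.8 mol
O2 remaining = 206.6 − 111.8 = 94.80 mol
mass = 94.80 × 32.00 = 3034 g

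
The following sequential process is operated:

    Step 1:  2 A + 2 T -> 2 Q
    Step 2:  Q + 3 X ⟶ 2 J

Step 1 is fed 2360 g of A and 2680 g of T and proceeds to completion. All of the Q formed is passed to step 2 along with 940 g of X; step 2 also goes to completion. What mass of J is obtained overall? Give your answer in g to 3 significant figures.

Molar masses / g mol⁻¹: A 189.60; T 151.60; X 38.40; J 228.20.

Step 1:
n(A) = 2360 / 189.60 = 12.45 mol
n(T) = 2680 / 151.60 = 17.68 mol
n/ν for A = 12.45/2 = 6.225
n/ν for T = 17.68/2 = 8.840
Smallest n/ν is A → limiting reagent.
n(Q) produced = (2/2) × 12.45 = 12.45 mol
Step 2:
n(Q) available = 12.45 mol
n(X) = 940.0 / 38.40 = 24.48 mol
n/ν for Q = 12.45/1 = 12.45
n/ν for X = 24.48/3 = 8.160
Smallest n/ν is X → limiting reagent.
n(J) = (2/3) × 24.48 = 16.32 mol
mass = 16.32 × 228.20 = 3724 g

3720 g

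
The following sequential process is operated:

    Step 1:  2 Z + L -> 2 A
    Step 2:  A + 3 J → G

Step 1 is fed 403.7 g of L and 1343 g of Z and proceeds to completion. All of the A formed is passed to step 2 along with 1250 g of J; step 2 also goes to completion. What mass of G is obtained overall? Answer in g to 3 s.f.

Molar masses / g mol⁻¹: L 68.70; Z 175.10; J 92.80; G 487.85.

Step 1:
n(L) = 403.7 / 68.70 = 5.876 mol
n(Z) = 1343 / 175.10 = 7.670 mol
n/ν for L = 5.876/1 = 5.876
n/ν for Z = 7.670/2 = 3.835
Smallest n/ν is Z → limiting reagent.
n(A) produced = (2/2) × 7.670 = 7.670 mol
Step 2:
n(A) available = 7.670 mol
n(J) = 1250 / 92.80 = 13.47 mol
n/ν for A = 7.670/1 = 7.670
n/ν for J = 13.47/3 = 4.490
Smallest n/ν is J → limiting reagent.
n(G) = (1/3) × 13.47 = 4.490 mol
mass = 4.490 × 487.85 = 2190 g

2190 g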